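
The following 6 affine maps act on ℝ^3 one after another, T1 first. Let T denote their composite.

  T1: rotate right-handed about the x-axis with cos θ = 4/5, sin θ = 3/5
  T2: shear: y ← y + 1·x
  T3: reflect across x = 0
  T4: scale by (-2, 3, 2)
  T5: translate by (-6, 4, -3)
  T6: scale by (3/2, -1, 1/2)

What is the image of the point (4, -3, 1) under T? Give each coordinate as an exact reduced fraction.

T(p) = (3, -7, -5/2)

T1 rotate right-handed about the x-axis with cos θ = 4/5, sin θ = 3/5: (4, -3, 1) → (4, -3, -1)
T2 shear: y ← y + 1·x: (4, -3, -1) → (4, 1, -1)
T3 reflect across x = 0: (4, 1, -1) → (-4, 1, -1)
T4 scale by (-2, 3, 2): (-4, 1, -1) → (8, 3, -2)
T5 translate by (-6, 4, -3): (8, 3, -2) → (2, 7, -5)
T6 scale by (3/2, -1, 1/2): (2, 7, -5) → (3, -7, -5/2)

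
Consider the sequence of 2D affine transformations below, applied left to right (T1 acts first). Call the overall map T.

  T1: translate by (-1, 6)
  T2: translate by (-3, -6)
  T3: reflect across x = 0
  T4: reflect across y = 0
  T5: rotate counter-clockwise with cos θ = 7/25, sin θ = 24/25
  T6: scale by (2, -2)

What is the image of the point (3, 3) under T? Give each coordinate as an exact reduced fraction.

T(p) = (158/25, -6/25)

T1 translate by (-1, 6): (3, 3) → (2, 9)
T2 translate by (-3, -6): (2, 9) → (-1, 3)
T3 reflect across x = 0: (-1, 3) → (1, 3)
T4 reflect across y = 0: (1, 3) → (1, -3)
T5 rotate counter-clockwise with cos θ = 7/25, sin θ = 24/25: (1, -3) → (79/25, 3/25)
T6 scale by (2, -2): (79/25, 3/25) → (158/25, -6/25)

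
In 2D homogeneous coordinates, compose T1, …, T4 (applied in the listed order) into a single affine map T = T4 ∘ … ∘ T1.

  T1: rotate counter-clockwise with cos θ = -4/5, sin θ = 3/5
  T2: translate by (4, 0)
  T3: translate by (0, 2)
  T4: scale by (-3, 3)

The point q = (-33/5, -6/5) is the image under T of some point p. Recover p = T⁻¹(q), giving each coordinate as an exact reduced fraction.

p = (0, 3)

T1 = [-4/5 -3/5 0; 3/5 -4/5 0; 0 0 1]
T2·T1 = [-4/5 -3/5 4; 3/5 -4/5 0; 0 0 1]
T3·…·T1 = [-4/5 -3/5 4; 3/5 -4/5 2; 0 0 1]
T4·…·T1 = [12/5 9/5 -12; 9/5 -12/5 6; 0 0 1]
det M = -9; M⁻¹ = [4/15 1/5 2; 1/5 -4/15 4; 0 0 1]
M⁻¹ · (-33/5, -6/5)ᵀ = (0, 3)ᵀ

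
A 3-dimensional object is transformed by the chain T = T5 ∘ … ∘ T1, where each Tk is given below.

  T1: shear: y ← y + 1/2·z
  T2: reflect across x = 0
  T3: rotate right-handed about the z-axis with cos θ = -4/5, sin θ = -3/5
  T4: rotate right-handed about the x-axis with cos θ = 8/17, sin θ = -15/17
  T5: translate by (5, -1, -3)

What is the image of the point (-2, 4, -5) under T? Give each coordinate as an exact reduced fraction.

T(p) = (43/10, -556/85, -55/17)

T1 shear: y ← y + 1/2·z: (-2, 4, -5) → (-2, 3/2, -5)
T2 reflect across x = 0: (-2, 3/2, -5) → (2, 3/2, -5)
T3 rotate right-handed about the z-axis with cos θ = -4/5, sin θ = -3/5: (2, 3/2, -5) → (-7/10, -12/5, -5)
T4 rotate right-handed about the x-axis with cos θ = 8/17, sin θ = -15/17: (-7/10, -12/5, -5) → (-7/10, -471/85, -4/17)
T5 translate by (5, -1, -3): (-7/10, -471/85, -4/17) → (43/10, -556/85, -55/17)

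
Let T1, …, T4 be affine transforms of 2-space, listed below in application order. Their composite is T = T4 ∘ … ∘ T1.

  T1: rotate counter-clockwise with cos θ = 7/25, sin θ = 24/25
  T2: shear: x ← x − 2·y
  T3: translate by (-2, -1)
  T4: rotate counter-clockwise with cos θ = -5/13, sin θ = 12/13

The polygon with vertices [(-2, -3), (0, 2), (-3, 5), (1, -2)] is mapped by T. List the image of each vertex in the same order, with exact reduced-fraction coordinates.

image vertices: (398/325, 2222/325), (762/325, -1457/325), (1329/325, -1094/325), (51/65, -21/65)

T1 rotate counter-clockwise with cos θ = 7/25, sin θ = 24/25: (-2, -3) → (58/25, -69/25); (0, 2) → (-48/25, 14/25); (-3, 5) → (-141/25, -37/25); (1, -2) → (11/5, 2/5)
T2 shear: x ← x − 2·y: (58/25, -69/25) → (196/25, -69/25); (-48/25, 14/25) → (-76/25, 14/25); (-141/25, -37/25) → (-67/25, -37/25); (11/5, 2/5) → (7/5, 2/5)
T3 translate by (-2, -1): (196/25, -69/25) → (146/25, -94/25); (-76/25, 14/25) → (-126/25, -11/25); (-67/25, -37/25) → (-117/25, -62/25); (7/5, 2/5) → (-3/5, -3/5)
T4 rotate counter-clockwise with cos θ = -5/13, sin θ = 12/13: (146/25, -94/25) → (398/325, 2222/325); (-126/25, -11/25) → (762/325, -1457/325); (-117/25, -62/25) → (1329/325, -1094/325); (-3/5, -3/5) → (51/65, -21/65)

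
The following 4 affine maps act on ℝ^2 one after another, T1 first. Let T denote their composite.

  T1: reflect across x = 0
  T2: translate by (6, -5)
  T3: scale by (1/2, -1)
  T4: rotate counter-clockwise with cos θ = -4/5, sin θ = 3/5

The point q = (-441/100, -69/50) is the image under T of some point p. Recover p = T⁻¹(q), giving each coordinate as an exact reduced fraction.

p = (3/5, 5/4)

T1 = [-1 0 0; 0 1 0; 0 0 1]
T2·T1 = [-1 0 6; 0 1 -5; 0 0 1]
T3·…·T1 = [-1/2 0 3; 0 -1 5; 0 0 1]
T4·…·T1 = [2/5 3/5 -27/5; -3/10 4/5 -11/5; 0 0 1]
det M = 1/2; M⁻¹ = [8/5 -6/5 6; 3/5 4/5 5; 0 0 1]
M⁻¹ · (-441/100, -69/50)ᵀ = (3/5, 5/4)ᵀ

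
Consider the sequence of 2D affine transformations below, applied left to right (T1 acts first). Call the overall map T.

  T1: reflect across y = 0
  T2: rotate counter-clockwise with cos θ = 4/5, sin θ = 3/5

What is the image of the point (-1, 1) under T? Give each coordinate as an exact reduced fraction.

T(p) = (-1/5, -7/5)

T1 reflect across y = 0: (-1, 1) → (-1, -1)
T2 rotate counter-clockwise with cos θ = 4/5, sin θ = 3/5: (-1, -1) → (-1/5, -7/5)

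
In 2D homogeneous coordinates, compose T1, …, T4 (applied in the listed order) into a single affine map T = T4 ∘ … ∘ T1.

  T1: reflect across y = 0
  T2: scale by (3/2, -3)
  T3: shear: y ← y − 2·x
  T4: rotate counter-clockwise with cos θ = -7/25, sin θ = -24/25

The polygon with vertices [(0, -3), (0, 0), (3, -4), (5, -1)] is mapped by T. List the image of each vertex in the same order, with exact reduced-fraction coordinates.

image vertices: (-216/25, 63/25), (0, 0), (-1071/50, 39/25), (-969/50, -54/25)

T1 reflect across y = 0: (0, -3) → (0, 3); (0, 0) → (0, 0); (3, -4) → (3, 4); (5, -1) → (5, 1)
T2 scale by (3/2, -3): (0, 3) → (0, -9); (0, 0) → (0, 0); (3, 4) → (9/2, -12); (5, 1) → (15/2, -3)
T3 shear: y ← y − 2·x: (0, -9) → (0, -9); (0, 0) → (0, 0); (9/2, -12) → (9/2, -21); (15/2, -3) → (15/2, -18)
T4 rotate counter-clockwise with cos θ = -7/25, sin θ = -24/25: (0, -9) → (-216/25, 63/25); (0, 0) → (0, 0); (9/2, -21) → (-1071/50, 39/25); (15/2, -18) → (-969/50, -54/25)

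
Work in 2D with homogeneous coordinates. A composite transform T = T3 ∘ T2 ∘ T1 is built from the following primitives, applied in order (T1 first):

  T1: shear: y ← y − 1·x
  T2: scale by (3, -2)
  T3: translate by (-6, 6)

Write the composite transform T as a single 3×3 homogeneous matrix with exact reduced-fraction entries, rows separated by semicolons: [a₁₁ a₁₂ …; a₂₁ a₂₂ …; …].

T1 = [1 0 0; -1 1 0; 0 0 1]
T2·T1 = [3 0 0; 2 -2 0; 0 0 1]
T3·…·T1 = [3 0 -6; 2 -2 6; 0 0 1]

T = [3 0 -6; 2 -2 6; 0 0 1]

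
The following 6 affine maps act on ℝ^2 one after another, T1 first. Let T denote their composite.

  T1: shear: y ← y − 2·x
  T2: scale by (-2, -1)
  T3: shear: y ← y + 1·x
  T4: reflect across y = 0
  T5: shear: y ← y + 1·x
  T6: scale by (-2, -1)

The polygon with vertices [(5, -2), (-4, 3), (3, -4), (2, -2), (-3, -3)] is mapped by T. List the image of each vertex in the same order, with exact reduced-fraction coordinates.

image vertices: (20, 12), (-16, -11), (12, 10), (8, 6), (-12, -3)

T1 shear: y ← y − 2·x: (5, -2) → (5, -12); (-4, 3) → (-4, 11); (3, -4) → (3, -10); (2, -2) → (2, -6); (-3, -3) → (-3, 3)
T2 scale by (-2, -1): (5, -12) → (-10, 12); (-4, 11) → (8, -11); (3, -10) → (-6, 10); (2, -6) → (-4, 6); (-3, 3) → (6, -3)
T3 shear: y ← y + 1·x: (-10, 12) → (-10, 2); (8, -11) → (8, -3); (-6, 10) → (-6, 4); (-4, 6) → (-4, 2); (6, -3) → (6, 3)
T4 reflect across y = 0: (-10, 2) → (-10, -2); (8, -3) → (8, 3); (-6, 4) → (-6, -4); (-4, 2) → (-4, -2); (6, 3) → (6, -3)
T5 shear: y ← y + 1·x: (-10, -2) → (-10, -12); (8, 3) → (8, 11); (-6, -4) → (-6, -10); (-4, -2) → (-4, -6); (6, -3) → (6, 3)
T6 scale by (-2, -1): (-10, -12) → (20, 12); (8, 11) → (-16, -11); (-6, -10) → (12, 10); (-4, -6) → (8, 6); (6, 3) → (-12, -3)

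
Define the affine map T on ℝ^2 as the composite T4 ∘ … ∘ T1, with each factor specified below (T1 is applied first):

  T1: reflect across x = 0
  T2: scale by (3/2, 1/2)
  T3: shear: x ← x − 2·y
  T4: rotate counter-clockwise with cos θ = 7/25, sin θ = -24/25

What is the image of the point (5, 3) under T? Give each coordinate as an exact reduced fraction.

T(p) = (-3/2, 21/2)

T1 reflect across x = 0: (5, 3) → (-5, 3)
T2 scale by (3/2, 1/2): (-5, 3) → (-15/2, 3/2)
T3 shear: x ← x − 2·y: (-15/2, 3/2) → (-21/2, 3/2)
T4 rotate counter-clockwise with cos θ = 7/25, sin θ = -24/25: (-21/2, 3/2) → (-3/2, 21/2)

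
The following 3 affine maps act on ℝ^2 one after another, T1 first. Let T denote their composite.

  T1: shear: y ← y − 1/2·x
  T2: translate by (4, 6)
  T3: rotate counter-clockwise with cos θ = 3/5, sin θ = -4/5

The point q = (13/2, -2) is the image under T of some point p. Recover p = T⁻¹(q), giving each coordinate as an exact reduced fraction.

T1 = [1 0 0; -1/2 1 0; 0 0 1]
T2·T1 = [1 0 4; -1/2 1 6; 0 0 1]
T3·…·T1 = [1/5 4/5 36/5; -11/10 3/5 2/5; 0 0 1]
det M = 1; M⁻¹ = [3/5 -4/5 -4; 11/10 1/5 -8; 0 0 1]
M⁻¹ · (13/2, -2)ᵀ = (3/2, -5/4)ᵀ

p = (3/2, -5/4)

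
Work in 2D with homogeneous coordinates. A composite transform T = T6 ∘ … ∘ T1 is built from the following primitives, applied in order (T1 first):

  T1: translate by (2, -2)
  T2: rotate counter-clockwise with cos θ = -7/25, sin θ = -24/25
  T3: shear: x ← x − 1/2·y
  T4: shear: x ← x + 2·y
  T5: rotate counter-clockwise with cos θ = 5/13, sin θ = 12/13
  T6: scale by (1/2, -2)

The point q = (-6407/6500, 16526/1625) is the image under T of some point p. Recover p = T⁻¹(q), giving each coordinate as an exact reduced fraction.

p = (-2/5, -3)

T1 = [1 0 2; 0 1 -2; 0 0 1]
T2·T1 = [-7/25 24/25 -62/25; -24/25 -7/25 -34/25; 0 0 1]
T3·…·T1 = [1/5 11/10 -9/5; -24/25 -7/25 -34/25; 0 0 1]
T4·…·T1 = [-43/25 27/50 -113/25; -24/25 -7/25 -34/25; 0 0 1]
T5·…·T1 = [73/325 303/650 -157/325; -636/325 127/325 -1526/325; 0 0 1]
T6·…·T1 = [73/650 303/1300 -157/650; 1272/325 -254/325 3052/325; 0 0 1]
det M = -1; M⁻¹ = [254/325 303/1300 -2; 1272/325 -73/650 2; 0 0 1]
M⁻¹ · (-6407/6500, 16526/1625)ᵀ = (-2/5, -3)ᵀ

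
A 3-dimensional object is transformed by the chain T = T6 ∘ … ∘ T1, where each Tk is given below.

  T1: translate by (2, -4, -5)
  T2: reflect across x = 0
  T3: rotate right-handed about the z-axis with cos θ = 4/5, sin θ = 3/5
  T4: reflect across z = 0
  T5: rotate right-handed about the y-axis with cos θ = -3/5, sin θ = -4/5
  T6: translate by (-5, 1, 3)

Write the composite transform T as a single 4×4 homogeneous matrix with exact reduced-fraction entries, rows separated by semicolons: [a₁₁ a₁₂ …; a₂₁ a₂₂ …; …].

T = [12/25 9/25 4/5 -237/25; -3/5 4/5 0 -17/5; -16/25 -12/25 3/5 16/25; 0 0 0 1]

T1 = [1 0 0 2; 0 1 0 -4; 0 0 1 -5; 0 0 0 1]
T2·T1 = [-1 0 0 -2; 0 1 0 -4; 0 0 1 -5; 0 0 0 1]
T3·…·T1 = [-4/5 -3/5 0 4/5; -3/5 4/5 0 -22/5; 0 0 1 -5; 0 0 0 1]
T4·…·T1 = [-4/5 -3/5 0 4/5; -3/5 4/5 0 -22/5; 0 0 -1 5; 0 0 0 1]
T5·…·T1 = [12/25 9/25 4/5 -112/25; -3/5 4/5 0 -22/5; -16/25 -12/25 3/5 -59/25; 0 0 0 1]
T6·…·T1 = [12/25 9/25 4/5 -237/25; -3/5 4/5 0 -17/5; -16/25 -12/25 3/5 16/25; 0 0 0 1]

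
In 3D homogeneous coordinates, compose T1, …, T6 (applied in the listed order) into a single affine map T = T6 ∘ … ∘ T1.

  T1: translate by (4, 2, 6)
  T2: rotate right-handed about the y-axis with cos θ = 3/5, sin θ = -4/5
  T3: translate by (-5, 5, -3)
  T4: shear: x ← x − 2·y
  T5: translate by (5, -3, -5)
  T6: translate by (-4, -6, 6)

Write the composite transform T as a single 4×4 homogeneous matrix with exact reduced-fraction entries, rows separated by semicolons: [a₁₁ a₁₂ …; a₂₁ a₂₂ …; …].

T1 = [1 0 0 4; 0 1 0 2; 0 0 1 6; 0 0 0 1]
T2·T1 = [3/5 0 -4/5 -12/5; 0 1 0 2; 4/5 0 3/5 34/5; 0 0 0 1]
T3·…·T1 = [3/5 0 -4/5 -37/5; 0 1 0 7; 4/5 0 3/5 19/5; 0 0 0 1]
T4·…·T1 = [3/5 -2 -4/5 -107/5; 0 1 0 7; 4/5 0 3/5 19/5; 0 0 0 1]
T5·…·T1 = [3/5 -2 -4/5 -82/5; 0 1 0 4; 4/5 0 3/5 -6/5; 0 0 0 1]
T6·…·T1 = [3/5 -2 -4/5 -102/5; 0 1 0 -2; 4/5 0 3/5 24/5; 0 0 0 1]

T = [3/5 -2 -4/5 -102/5; 0 1 0 -2; 4/5 0 3/5 24/5; 0 0 0 1]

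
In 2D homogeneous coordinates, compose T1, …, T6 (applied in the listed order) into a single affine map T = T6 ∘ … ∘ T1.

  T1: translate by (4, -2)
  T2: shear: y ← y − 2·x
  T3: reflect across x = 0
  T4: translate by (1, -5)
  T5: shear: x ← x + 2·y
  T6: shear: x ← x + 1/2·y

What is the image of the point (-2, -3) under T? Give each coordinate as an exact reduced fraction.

T1 translate by (4, -2): (-2, -3) → (2, -5)
T2 shear: y ← y − 2·x: (2, -5) → (2, -9)
T3 reflect across x = 0: (2, -9) → (-2, -9)
T4 translate by (1, -5): (-2, -9) → (-1, -14)
T5 shear: x ← x + 2·y: (-1, -14) → (-29, -14)
T6 shear: x ← x + 1/2·y: (-29, -14) → (-36, -14)

T(p) = (-36, -14)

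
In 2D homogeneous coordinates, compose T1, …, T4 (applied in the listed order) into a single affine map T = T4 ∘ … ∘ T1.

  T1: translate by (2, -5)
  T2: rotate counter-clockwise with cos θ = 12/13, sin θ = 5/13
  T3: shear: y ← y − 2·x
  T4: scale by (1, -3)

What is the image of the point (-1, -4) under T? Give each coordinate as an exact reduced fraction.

T1 translate by (2, -5): (-1, -4) → (1, -9)
T2 rotate counter-clockwise with cos θ = 12/13, sin θ = 5/13: (1, -9) → (57/13, -103/13)
T3 shear: y ← y − 2·x: (57/13, -103/13) → (57/13, -217/13)
T4 scale by (1, -3): (57/13, -217/13) → (57/13, 651/13)

T(p) = (57/13, 651/13)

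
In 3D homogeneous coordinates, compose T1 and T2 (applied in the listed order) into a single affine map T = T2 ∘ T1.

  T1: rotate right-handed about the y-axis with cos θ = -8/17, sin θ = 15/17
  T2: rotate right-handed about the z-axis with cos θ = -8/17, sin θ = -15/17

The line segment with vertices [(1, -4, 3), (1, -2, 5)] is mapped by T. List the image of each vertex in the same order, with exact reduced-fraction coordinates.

image vertices: (-1316/289, -11/289, -39/17), (-1046/289, -733/289, -55/17)

T1 rotate right-handed about the y-axis with cos θ = -8/17, sin θ = 15/17: (1, -4, 3) → (37/17, -4, -39/17); (1, -2, 5) → (67/17, -2, -55/17)
T2 rotate right-handed about the z-axis with cos θ = -8/17, sin θ = -15/17: (37/17, -4, -39/17) → (-1316/289, -11/289, -39/17); (67/17, -2, -55/17) → (-1046/289, -733/289, -55/17)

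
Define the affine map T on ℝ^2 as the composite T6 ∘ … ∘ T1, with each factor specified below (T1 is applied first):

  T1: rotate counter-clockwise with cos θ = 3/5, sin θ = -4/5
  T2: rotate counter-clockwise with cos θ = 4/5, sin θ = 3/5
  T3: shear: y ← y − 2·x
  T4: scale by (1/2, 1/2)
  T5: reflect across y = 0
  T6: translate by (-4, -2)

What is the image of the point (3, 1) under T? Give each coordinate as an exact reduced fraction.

T(p) = (-121/50, 11/10)

T1 rotate counter-clockwise with cos θ = 3/5, sin θ = -4/5: (3, 1) → (13/5, -9/5)
T2 rotate counter-clockwise with cos θ = 4/5, sin θ = 3/5: (13/5, -9/5) → (79/25, 3/25)
T3 shear: y ← y − 2·x: (79/25, 3/25) → (79/25, -31/5)
T4 scale by (1/2, 1/2): (79/25, -31/5) → (79/50, -31/10)
T5 reflect across y = 0: (79/50, -31/10) → (79/50, 31/10)
T6 translate by (-4, -2): (79/50, 31/10) → (-121/50, 11/10)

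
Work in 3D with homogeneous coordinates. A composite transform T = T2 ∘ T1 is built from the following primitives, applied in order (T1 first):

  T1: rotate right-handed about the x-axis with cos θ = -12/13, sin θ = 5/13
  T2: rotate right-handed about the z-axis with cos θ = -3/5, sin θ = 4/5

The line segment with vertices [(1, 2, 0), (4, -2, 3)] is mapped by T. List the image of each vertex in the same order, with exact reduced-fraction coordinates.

image vertices: (57/65, 124/65, 10/13), (-192/65, 181/65, -46/13)

T1 rotate right-handed about the x-axis with cos θ = -12/13, sin θ = 5/13: (1, 2, 0) → (1, -24/13, 10/13); (4, -2, 3) → (4, 9/13, -46/13)
T2 rotate right-handed about the z-axis with cos θ = -3/5, sin θ = 4/5: (1, -24/13, 10/13) → (57/65, 124/65, 10/13); (4, 9/13, -46/13) → (-192/65, 181/65, -46/13)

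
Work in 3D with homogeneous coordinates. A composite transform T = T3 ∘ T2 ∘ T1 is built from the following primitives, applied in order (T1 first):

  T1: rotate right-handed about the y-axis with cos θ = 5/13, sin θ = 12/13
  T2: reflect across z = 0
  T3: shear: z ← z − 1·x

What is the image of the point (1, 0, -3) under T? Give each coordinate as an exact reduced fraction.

T1 rotate right-handed about the y-axis with cos θ = 5/13, sin θ = 12/13: (1, 0, -3) → (-31/13, 0, -27/13)
T2 reflect across z = 0: (-31/13, 0, -27/13) → (-31/13, 0, 27/13)
T3 shear: z ← z − 1·x: (-31/13, 0, 27/13) → (-31/13, 0, 58/13)

T(p) = (-31/13, 0, 58/13)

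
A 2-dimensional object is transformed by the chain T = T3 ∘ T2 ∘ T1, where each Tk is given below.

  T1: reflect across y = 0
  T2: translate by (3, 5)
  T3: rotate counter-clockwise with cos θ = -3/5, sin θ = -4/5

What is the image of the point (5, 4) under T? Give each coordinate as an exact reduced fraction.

T(p) = (-4, -7)

T1 reflect across y = 0: (5, 4) → (5, -4)
T2 translate by (3, 5): (5, -4) → (8, 1)
T3 rotate counter-clockwise with cos θ = -3/5, sin θ = -4/5: (8, 1) → (-4, -7)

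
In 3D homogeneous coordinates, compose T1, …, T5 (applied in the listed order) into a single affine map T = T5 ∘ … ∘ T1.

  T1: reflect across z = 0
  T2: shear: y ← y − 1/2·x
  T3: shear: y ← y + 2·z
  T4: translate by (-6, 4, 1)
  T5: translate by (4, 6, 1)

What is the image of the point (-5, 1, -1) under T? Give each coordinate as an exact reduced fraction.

T1 reflect across z = 0: (-5, 1, -1) → (-5, 1, 1)
T2 shear: y ← y − 1/2·x: (-5, 1, 1) → (-5, 7/2, 1)
T3 shear: y ← y + 2·z: (-5, 7/2, 1) → (-5, 11/2, 1)
T4 translate by (-6, 4, 1): (-5, 11/2, 1) → (-11, 19/2, 2)
T5 translate by (4, 6, 1): (-11, 19/2, 2) → (-7, 31/2, 3)

T(p) = (-7, 31/2, 3)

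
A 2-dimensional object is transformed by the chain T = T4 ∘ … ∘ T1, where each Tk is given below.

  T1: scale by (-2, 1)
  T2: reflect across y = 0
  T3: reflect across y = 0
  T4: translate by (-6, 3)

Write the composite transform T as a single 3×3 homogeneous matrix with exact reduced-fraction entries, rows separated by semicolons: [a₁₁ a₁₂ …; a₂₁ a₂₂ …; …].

T = [-2 0 -6; 0 1 3; 0 0 1]

T1 = [-2 0 0; 0 1 0; 0 0 1]
T2·T1 = [-2 0 0; 0 -1 0; 0 0 1]
T3·…·T1 = [-2 0 0; 0 1 0; 0 0 1]
T4·…·T1 = [-2 0 -6; 0 1 3; 0 0 1]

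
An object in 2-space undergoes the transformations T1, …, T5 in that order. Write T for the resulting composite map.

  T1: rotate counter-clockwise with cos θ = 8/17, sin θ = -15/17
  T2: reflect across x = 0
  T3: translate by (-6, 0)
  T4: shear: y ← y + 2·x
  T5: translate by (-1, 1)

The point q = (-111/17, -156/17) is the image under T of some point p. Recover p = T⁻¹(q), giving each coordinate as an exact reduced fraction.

p = (-1, 0)

T1 = [8/17 15/17 0; -15/17 8/17 0; 0 0 1]
T2·T1 = [-8/17 -15/17 0; -15/17 8/17 0; 0 0 1]
T3·…·T1 = [-8/17 -15/17 -6; -15/17 8/17 0; 0 0 1]
T4·…·T1 = [-8/17 -15/17 -6; -31/17 -22/17 -12; 0 0 1]
T5·…·T1 = [-8/17 -15/17 -7; -31/17 -22/17 -11; 0 0 1]
det M = -1; M⁻¹ = [22/17 -15/17 -11/17; -31/17 8/17 -129/17; 0 0 1]
M⁻¹ · (-111/17, -156/17)ᵀ = (-1, 0)ᵀ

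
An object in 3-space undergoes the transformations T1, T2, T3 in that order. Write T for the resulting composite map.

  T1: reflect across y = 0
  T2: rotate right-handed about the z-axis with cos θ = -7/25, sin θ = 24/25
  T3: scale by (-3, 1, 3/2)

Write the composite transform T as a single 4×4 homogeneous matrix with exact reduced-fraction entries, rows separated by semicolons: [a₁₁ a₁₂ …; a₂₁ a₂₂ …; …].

T = [21/25 -72/25 0 0; 24/25 7/25 0 0; 0 0 3/2 0; 0 0 0 1]

T1 = [1 0 0 0; 0 -1 0 0; 0 0 1 0; 0 0 0 1]
T2·T1 = [-7/25 24/25 0 0; 24/25 7/25 0 0; 0 0 1 0; 0 0 0 1]
T3·…·T1 = [21/25 -72/25 0 0; 24/25 7/25 0 0; 0 0 3/2 0; 0 0 0 1]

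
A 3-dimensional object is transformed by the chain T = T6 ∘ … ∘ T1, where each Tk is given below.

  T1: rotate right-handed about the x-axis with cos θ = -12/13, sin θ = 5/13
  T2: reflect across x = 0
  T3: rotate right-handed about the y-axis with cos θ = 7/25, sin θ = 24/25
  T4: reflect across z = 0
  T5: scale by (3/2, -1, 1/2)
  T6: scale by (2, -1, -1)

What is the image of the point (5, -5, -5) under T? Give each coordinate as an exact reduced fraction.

T1 rotate right-handed about the x-axis with cos θ = -12/13, sin θ = 5/13: (5, -5, -5) → (5, 85/13, 35/13)
T2 reflect across x = 0: (5, 85/13, 35/13) → (-5, 85/13, 35/13)
T3 rotate right-handed about the y-axis with cos θ = 7/25, sin θ = 24/25: (-5, 85/13, 35/13) → (77/65, 85/13, 361/65)
T4 reflect across z = 0: (77/65, 85/13, 361/65) → (77/65, 85/13, -361/65)
T5 scale by (3/2, -1, 1/2): (77/65, 85/13, -361/65) → (231/130, -85/13, -361/130)
T6 scale by (2, -1, -1): (231/130, -85/13, -361/130) → (231/65, 85/13, 361/130)

T(p) = (231/65, 85/13, 361/130)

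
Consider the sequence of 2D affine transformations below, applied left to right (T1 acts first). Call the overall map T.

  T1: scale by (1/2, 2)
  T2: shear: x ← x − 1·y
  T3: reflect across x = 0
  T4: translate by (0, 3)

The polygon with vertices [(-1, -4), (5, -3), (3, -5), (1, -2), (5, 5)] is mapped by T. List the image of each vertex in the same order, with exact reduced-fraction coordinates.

T1 scale by (1/2, 2): (-1, -4) → (-1/2, -8); (5, -3) → (5/2, -6); (3, -5) → (3/2, -10); (1, -2) → (1/2, -4); (5, 5) → (5/2, 10)
T2 shear: x ← x − 1·y: (-1/2, -8) → (15/2, -8); (5/2, -6) → (17/2, -6); (3/2, -10) → (23/2, -10); (1/2, -4) → (9/2, -4); (5/2, 10) → (-15/2, 10)
T3 reflect across x = 0: (15/2, -8) → (-15/2, -8); (17/2, -6) → (-17/2, -6); (23/2, -10) → (-23/2, -10); (9/2, -4) → (-9/2, -4); (-15/2, 10) → (15/2, 10)
T4 translate by (0, 3): (-15/2, -8) → (-15/2, -5); (-17/2, -6) → (-17/2, -3); (-23/2, -10) → (-23/2, -7); (-9/2, -4) → (-9/2, -1); (15/2, 10) → (15/2, 13)

image vertices: (-15/2, -5), (-17/2, -3), (-23/2, -7), (-9/2, -1), (15/2, 13)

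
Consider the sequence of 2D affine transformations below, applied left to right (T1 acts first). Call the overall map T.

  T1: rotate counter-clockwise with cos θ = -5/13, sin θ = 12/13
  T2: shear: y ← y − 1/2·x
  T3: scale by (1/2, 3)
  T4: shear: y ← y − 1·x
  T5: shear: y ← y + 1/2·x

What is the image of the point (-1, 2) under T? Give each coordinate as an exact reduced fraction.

T1 rotate counter-clockwise with cos θ = -5/13, sin θ = 12/13: (-1, 2) → (-19/13, -22/13)
T2 shear: y ← y − 1/2·x: (-19/13, -22/13) → (-19/13, -25/26)
T3 scale by (1/2, 3): (-19/13, -25/26) → (-19/26, -75/26)
T4 shear: y ← y − 1·x: (-19/26, -75/26) → (-19/26, -28/13)
T5 shear: y ← y + 1/2·x: (-19/26, -28/13) → (-19/26, -131/52)

T(p) = (-19/26, -131/52)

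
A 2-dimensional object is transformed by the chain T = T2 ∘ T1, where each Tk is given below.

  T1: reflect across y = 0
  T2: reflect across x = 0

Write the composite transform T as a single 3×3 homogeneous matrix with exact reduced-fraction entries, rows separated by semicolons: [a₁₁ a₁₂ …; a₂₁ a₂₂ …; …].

T = [-1 0 0; 0 -1 0; 0 0 1]

T1 = [1 0 0; 0 -1 0; 0 0 1]
T2·T1 = [-1 0 0; 0 -1 0; 0 0 1]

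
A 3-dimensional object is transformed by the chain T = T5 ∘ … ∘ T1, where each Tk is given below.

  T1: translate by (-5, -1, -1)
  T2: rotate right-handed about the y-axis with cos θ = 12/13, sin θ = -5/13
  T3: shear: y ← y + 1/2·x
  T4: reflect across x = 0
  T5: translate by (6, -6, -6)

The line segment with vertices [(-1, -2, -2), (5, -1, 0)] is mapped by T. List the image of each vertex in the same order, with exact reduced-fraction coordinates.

image vertices: (135/13, -291/26, -144/13), (73/13, -203/26, -90/13)

T1 translate by (-5, -1, -1): (-1, -2, -2) → (-6, -3, -3); (5, -1, 0) → (0, -2, -1)
T2 rotate right-handed about the y-axis with cos θ = 12/13, sin θ = -5/13: (-6, -3, -3) → (-57/13, -3, -66/13); (0, -2, -1) → (5/13, -2, -12/13)
T3 shear: y ← y + 1/2·x: (-57/13, -3, -66/13) → (-57/13, -135/26, -66/13); (5/13, -2, -12/13) → (5/13, -47/26, -12/13)
T4 reflect across x = 0: (-57/13, -135/26, -66/13) → (57/13, -135/26, -66/13); (5/13, -47/26, -12/13) → (-5/13, -47/26, -12/13)
T5 translate by (6, -6, -6): (57/13, -135/26, -66/13) → (135/13, -291/26, -144/13); (-5/13, -47/26, -12/13) → (73/13, -203/26, -90/13)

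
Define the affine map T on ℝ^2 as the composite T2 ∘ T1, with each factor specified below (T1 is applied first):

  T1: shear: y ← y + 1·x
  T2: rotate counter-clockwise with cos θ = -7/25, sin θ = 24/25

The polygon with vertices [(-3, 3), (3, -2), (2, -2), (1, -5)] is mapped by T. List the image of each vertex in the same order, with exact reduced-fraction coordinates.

T1 shear: y ← y + 1·x: (-3, 3) → (-3, 0); (3, -2) → (3, 1); (2, -2) → (2, 0); (1, -5) → (1, -4)
T2 rotate counter-clockwise with cos θ = -7/25, sin θ = 24/25: (-3, 0) → (21/25, -72/25); (3, 1) → (-9/5, 13/5); (2, 0) → (-14/25, 48/25); (1, -4) → (89/25, 52/25)

image vertices: (21/25, -72/25), (-9/5, 13/5), (-14/25, 48/25), (89/25, 52/25)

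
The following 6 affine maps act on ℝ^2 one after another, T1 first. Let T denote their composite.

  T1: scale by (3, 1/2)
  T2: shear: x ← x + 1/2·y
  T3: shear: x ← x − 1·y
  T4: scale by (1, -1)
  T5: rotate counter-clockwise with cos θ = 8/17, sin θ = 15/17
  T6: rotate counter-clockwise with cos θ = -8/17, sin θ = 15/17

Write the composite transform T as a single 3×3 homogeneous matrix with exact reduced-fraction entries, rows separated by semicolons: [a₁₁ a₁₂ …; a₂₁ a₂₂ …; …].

T1 = [3 0 0; 0 1/2 0; 0 0 1]
T2·T1 = [3 1/4 0; 0 1/2 0; 0 0 1]
T3·…·T1 = [3 -1/4 0; 0 1/2 0; 0 0 1]
T4·…·T1 = [3 -1/4 0; 0 -1/2 0; 0 0 1]
T5·…·T1 = [24/17 11/34 0; 45/17 -31/68 0; 0 0 1]
T6·…·T1 = [-3 1/4 0; 0 1/2 0; 0 0 1]

T = [-3 1/4 0; 0 1/2 0; 0 0 1]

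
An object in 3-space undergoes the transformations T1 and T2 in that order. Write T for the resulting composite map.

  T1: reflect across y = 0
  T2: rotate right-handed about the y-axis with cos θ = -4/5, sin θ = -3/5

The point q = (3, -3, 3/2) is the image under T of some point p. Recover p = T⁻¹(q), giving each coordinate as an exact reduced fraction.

T1 = [1 0 0 0; 0 -1 0 0; 0 0 1 0; 0 0 0 1]
T2·T1 = [-4/5 0 -3/5 0; 0 -1 0 0; 3/5 0 -4/5 0; 0 0 0 1]
det M = -1; M⁻¹ = [-4/5 0 3/5 0; 0 -1 0 0; -3/5 0 -4/5 0; 0 0 0 1]
M⁻¹ · (3, -3, 3/2)ᵀ = (-3/2, 3, -3)ᵀ

p = (-3/2, 3, -3)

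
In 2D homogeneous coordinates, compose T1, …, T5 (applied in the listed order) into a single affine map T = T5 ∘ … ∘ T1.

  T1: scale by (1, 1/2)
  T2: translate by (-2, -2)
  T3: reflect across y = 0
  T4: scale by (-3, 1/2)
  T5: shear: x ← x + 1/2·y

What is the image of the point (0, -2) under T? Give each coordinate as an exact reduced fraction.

T1 scale by (1, 1/2): (0, -2) → (0, -1)
T2 translate by (-2, -2): (0, -1) → (-2, -3)
T3 reflect across y = 0: (-2, -3) → (-2, 3)
T4 scale by (-3, 1/2): (-2, 3) → (6, 3/2)
T5 shear: x ← x + 1/2·y: (6, 3/2) → (27/4, 3/2)

T(p) = (27/4, 3/2)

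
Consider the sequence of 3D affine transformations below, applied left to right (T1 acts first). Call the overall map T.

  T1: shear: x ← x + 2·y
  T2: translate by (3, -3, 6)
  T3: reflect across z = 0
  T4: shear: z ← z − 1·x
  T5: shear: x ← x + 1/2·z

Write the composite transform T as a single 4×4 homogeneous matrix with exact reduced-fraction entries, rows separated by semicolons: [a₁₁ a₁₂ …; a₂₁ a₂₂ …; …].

T = [1/2 1 -1/2 -3/2; 0 1 0 -3; -1 -2 -1 -9; 0 0 0 1]

T1 = [1 2 0 0; 0 1 0 0; 0 0 1 0; 0 0 0 1]
T2·T1 = [1 2 0 3; 0 1 0 -3; 0 0 1 6; 0 0 0 1]
T3·…·T1 = [1 2 0 3; 0 1 0 -3; 0 0 -1 -6; 0 0 0 1]
T4·…·T1 = [1 2 0 3; 0 1 0 -3; -1 -2 -1 -9; 0 0 0 1]
T5·…·T1 = [1/2 1 -1/2 -3/2; 0 1 0 -3; -1 -2 -1 -9; 0 0 0 1]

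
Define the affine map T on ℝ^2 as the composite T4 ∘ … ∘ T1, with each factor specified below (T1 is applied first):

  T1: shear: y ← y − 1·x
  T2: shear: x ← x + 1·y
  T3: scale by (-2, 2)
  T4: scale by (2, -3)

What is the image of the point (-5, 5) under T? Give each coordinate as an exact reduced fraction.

T(p) = (-20, -60)

T1 shear: y ← y − 1·x: (-5, 5) → (-5, 10)
T2 shear: x ← x + 1·y: (-5, 10) → (5, 10)
T3 scale by (-2, 2): (5, 10) → (-10, 20)
T4 scale by (2, -3): (-10, 20) → (-20, -60)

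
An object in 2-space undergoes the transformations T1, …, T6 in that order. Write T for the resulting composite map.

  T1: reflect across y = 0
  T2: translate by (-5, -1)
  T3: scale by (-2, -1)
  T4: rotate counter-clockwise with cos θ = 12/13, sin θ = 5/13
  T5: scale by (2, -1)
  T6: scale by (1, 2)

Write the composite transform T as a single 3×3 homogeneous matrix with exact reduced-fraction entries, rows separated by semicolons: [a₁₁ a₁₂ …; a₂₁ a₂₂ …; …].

T1 = [1 0 0; 0 -1 0; 0 0 1]
T2·T1 = [1 0 -5; 0 -1 -1; 0 0 1]
T3·…·T1 = [-2 0 10; 0 1 1; 0 0 1]
T4·…·T1 = [-24/13 -5/13 115/13; -10/13 12/13 62/13; 0 0 1]
T5·…·T1 = [-48/13 -10/13 230/13; 10/13 -12/13 -62/13; 0 0 1]
T6·…·T1 = [-48/13 -10/13 230/13; 20/13 -24/13 -124/13; 0 0 1]

T = [-48/13 -10/13 230/13; 20/13 -24/13 -124/13; 0 0 1]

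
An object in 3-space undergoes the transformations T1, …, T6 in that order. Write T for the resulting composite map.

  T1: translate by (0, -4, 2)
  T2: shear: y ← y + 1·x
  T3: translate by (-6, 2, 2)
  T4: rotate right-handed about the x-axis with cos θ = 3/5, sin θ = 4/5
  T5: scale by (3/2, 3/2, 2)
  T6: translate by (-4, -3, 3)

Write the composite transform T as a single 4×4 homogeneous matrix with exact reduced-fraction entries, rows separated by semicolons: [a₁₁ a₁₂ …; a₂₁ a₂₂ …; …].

T = [3/2 0 0 -13; 9/10 9/10 -6/5 -48/5; 8/5 8/5 6/5 23/5; 0 0 0 1]

T1 = [1 0 0 0; 0 1 0 -4; 0 0 1 2; 0 0 0 1]
T2·T1 = [1 0 0 0; 1 1 0 -4; 0 0 1 2; 0 0 0 1]
T3·…·T1 = [1 0 0 -6; 1 1 0 -2; 0 0 1 4; 0 0 0 1]
T4·…·T1 = [1 0 0 -6; 3/5 3/5 -4/5 -22/5; 4/5 4/5 3/5 4/5; 0 0 0 1]
T5·…·T1 = [3/2 0 0 -9; 9/10 9/10 -6/5 -33/5; 8/5 8/5 6/5 8/5; 0 0 0 1]
T6·…·T1 = [3/2 0 0 -13; 9/10 9/10 -6/5 -48/5; 8/5 8/5 6/5 23/5; 0 0 0 1]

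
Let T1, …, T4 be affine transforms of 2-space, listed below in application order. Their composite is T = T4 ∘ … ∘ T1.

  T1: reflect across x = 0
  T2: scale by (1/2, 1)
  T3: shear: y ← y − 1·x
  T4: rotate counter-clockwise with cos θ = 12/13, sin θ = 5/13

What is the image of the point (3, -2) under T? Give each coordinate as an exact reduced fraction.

T1 reflect across x = 0: (3, -2) → (-3, -2)
T2 scale by (1/2, 1): (-3, -2) → (-3/2, -2)
T3 shear: y ← y − 1·x: (-3/2, -2) → (-3/2, -1/2)
T4 rotate counter-clockwise with cos θ = 12/13, sin θ = 5/13: (-3/2, -1/2) → (-31/26, -27/26)

T(p) = (-31/26, -27/26)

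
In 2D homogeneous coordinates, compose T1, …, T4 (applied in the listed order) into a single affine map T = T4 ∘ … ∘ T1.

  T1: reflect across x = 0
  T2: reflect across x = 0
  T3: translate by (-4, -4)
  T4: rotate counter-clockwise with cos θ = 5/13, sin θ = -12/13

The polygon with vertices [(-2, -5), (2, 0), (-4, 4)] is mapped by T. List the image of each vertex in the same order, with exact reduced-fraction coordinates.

image vertices: (-138/13, 27/13), (-58/13, 4/13), (-40/13, 96/13)

T1 reflect across x = 0: (-2, -5) → (2, -5); (2, 0) → (-2, 0); (-4, 4) → (4, 4)
T2 reflect across x = 0: (2, -5) → (-2, -5); (-2, 0) → (2, 0); (4, 4) → (-4, 4)
T3 translate by (-4, -4): (-2, -5) → (-6, -9); (2, 0) → (-2, -4); (-4, 4) → (-8, 0)
T4 rotate counter-clockwise with cos θ = 5/13, sin θ = -12/13: (-6, -9) → (-138/13, 27/13); (-2, -4) → (-58/13, 4/13); (-8, 0) → (-40/13, 96/13)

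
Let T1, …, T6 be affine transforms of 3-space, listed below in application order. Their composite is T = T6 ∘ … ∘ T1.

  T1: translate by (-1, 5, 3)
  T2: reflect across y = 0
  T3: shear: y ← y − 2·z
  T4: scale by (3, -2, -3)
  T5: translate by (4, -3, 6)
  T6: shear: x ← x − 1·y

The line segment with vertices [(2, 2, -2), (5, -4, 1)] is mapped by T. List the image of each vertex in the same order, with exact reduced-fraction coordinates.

image vertices: (-8, 15, 3), (1, 15, -6)

T1 translate by (-1, 5, 3): (2, 2, -2) → (1, 7, 1); (5, -4, 1) → (4, 1, 4)
T2 reflect across y = 0: (1, 7, 1) → (1, -7, 1); (4, 1, 4) → (4, -1, 4)
T3 shear: y ← y − 2·z: (1, -7, 1) → (1, -9, 1); (4, -1, 4) → (4, -9, 4)
T4 scale by (3, -2, -3): (1, -9, 1) → (3, 18, -3); (4, -9, 4) → (12, 18, -12)
T5 translate by (4, -3, 6): (3, 18, -3) → (7, 15, 3); (12, 18, -12) → (16, 15, -6)
T6 shear: x ← x − 1·y: (7, 15, 3) → (-8, 15, 3); (16, 15, -6) → (1, 15, -6)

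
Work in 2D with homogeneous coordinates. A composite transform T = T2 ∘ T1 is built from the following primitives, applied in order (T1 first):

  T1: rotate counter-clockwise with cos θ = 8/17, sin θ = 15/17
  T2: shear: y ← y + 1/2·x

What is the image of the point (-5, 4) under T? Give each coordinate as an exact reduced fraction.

T1 rotate counter-clockwise with cos θ = 8/17, sin θ = 15/17: (-5, 4) → (-100/17, -43/17)
T2 shear: y ← y + 1/2·x: (-100/17, -43/17) → (-100/17, -93/17)

T(p) = (-100/17, -93/17)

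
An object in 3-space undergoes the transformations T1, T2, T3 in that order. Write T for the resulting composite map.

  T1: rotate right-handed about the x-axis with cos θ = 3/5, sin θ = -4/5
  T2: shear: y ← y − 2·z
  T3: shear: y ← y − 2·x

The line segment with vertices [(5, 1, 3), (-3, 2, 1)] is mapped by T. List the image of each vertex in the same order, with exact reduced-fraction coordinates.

T1 rotate right-handed about the x-axis with cos θ = 3/5, sin θ = -4/5: (5, 1, 3) → (5, 3, 1); (-3, 2, 1) → (-3, 2, -1)
T2 shear: y ← y − 2·z: (5, 3, 1) → (5, 1, 1); (-3, 2, -1) → (-3, 4, -1)
T3 shear: y ← y − 2·x: (5, 1, 1) → (5, -9, 1); (-3, 4, -1) → (-3, 10, -1)

image vertices: (5, -9, 1), (-3, 10, -1)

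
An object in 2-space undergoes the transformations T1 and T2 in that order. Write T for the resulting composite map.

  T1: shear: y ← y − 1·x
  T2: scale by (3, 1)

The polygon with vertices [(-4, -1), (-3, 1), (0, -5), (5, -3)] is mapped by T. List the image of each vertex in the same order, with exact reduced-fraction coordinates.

image vertices: (-12, 3), (-9, 4), (0, -5), (15, -8)

T1 shear: y ← y − 1·x: (-4, -1) → (-4, 3); (-3, 1) → (-3, 4); (0, -5) → (0, -5); (5, -3) → (5, -8)
T2 scale by (3, 1): (-4, 3) → (-12, 3); (-3, 4) → (-9, 4); (0, -5) → (0, -5); (5, -8) → (15, -8)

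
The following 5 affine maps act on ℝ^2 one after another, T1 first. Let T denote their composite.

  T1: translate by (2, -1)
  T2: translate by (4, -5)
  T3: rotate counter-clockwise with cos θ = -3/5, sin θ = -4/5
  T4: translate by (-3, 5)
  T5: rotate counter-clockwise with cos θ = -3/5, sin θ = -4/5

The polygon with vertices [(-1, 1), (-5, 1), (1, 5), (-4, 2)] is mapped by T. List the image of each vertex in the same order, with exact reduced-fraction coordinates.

T1 translate by (2, -1): (-1, 1) → (1, 0); (-5, 1) → (-3, 0); (1, 5) → (3, 4); (-4, 2) → (-2, 1)
T2 translate by (4, -5): (1, 0) → (5, -5); (-3, 0) → (1, -5); (3, 4) → (7, -1); (-2, 1) → (2, -4)
T3 rotate counter-clockwise with cos θ = -3/5, sin θ = -4/5: (5, -5) → (-7, -1); (1, -5) → (-23/5, 11/5); (7, -1) → (-5, -5); (2, -4) → (-22/5, 4/5)
T4 translate by (-3, 5): (-7, -1) → (-10, 4); (-23/5, 11/5) → (-38/5, 36/5); (-5, -5) → (-8, 0); (-22/5, 4/5) → (-37/5, 29/5)
T5 rotate counter-clockwise with cos θ = -3/5, sin θ = -4/5: (-10, 4) → (46/5, 28/5); (-38/5, 36/5) → (258/25, 44/25); (-8, 0) → (24/5, 32/5); (-37/5, 29/5) → (227/25, 61/25)

image vertices: (46/5, 28/5), (258/25, 44/25), (24/5, 32/5), (227/25, 61/25)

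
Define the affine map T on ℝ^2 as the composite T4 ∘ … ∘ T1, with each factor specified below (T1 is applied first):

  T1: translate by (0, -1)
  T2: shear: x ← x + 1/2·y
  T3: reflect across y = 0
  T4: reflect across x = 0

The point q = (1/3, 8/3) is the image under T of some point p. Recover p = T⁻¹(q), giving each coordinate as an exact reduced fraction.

p = (1, -5/3)

T1 = [1 0 0; 0 1 -1; 0 0 1]
T2·T1 = [1 1/2 -1/2; 0 1 -1; 0 0 1]
T3·…·T1 = [1 1/2 -1/2; 0 -1 1; 0 0 1]
T4·…·T1 = [-1 -1/2 1/2; 0 -1 1; 0 0 1]
det M = 1; M⁻¹ = [-1 1/2 0; 0 -1 1; 0 0 1]
M⁻¹ · (1/3, 8/3)ᵀ = (1, -5/3)ᵀ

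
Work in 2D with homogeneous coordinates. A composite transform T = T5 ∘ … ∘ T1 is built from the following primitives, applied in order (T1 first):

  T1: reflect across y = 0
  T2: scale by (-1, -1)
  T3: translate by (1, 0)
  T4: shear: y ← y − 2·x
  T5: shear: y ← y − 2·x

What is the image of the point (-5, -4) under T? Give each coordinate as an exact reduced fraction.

T(p) = (6, -28)

T1 reflect across y = 0: (-5, -4) → (-5, 4)
T2 scale by (-1, -1): (-5, 4) → (5, -4)
T3 translate by (1, 0): (5, -4) → (6, -4)
T4 shear: y ← y − 2·x: (6, -4) → (6, -16)
T5 shear: y ← y − 2·x: (6, -16) → (6, -28)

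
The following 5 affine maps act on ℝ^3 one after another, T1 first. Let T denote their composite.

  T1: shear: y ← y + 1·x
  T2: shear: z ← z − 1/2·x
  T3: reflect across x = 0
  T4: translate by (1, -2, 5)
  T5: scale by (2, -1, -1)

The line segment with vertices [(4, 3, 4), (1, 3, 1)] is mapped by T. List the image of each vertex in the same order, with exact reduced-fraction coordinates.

T1 shear: y ← y + 1·x: (4, 3, 4) → (4, 7, 4); (1, 3, 1) → (1, 4, 1)
T2 shear: z ← z − 1/2·x: (4, 7, 4) → (4, 7, 2); (1, 4, 1) → (1, 4, 1/2)
T3 reflect across x = 0: (4, 7, 2) → (-4, 7, 2); (1, 4, 1/2) → (-1, 4, 1/2)
T4 translate by (1, -2, 5): (-4, 7, 2) → (-3, 5, 7); (-1, 4, 1/2) → (0, 2, 11/2)
T5 scale by (2, -1, -1): (-3, 5, 7) → (-6, -5, -7); (0, 2, 11/2) → (0, -2, -11/2)

image vertices: (-6, -5, -7), (0, -2, -11/2)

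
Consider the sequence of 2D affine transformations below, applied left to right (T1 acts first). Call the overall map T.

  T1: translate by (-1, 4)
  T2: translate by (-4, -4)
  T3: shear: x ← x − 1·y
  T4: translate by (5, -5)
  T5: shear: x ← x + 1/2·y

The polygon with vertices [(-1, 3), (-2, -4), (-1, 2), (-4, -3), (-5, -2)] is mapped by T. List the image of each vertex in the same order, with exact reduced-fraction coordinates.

image vertices: (-5, -2), (-5/2, -9), (-9/2, -3), (-5, -8), (-13/2, -7)

T1 translate by (-1, 4): (-1, 3) → (-2, 7); (-2, -4) → (-3, 0); (-1, 2) → (-2, 6); (-4, -3) → (-5, 1); (-5, -2) → (-6, 2)
T2 translate by (-4, -4): (-2, 7) → (-6, 3); (-3, 0) → (-7, -4); (-2, 6) → (-6, 2); (-5, 1) → (-9, -3); (-6, 2) → (-10, -2)
T3 shear: x ← x − 1·y: (-6, 3) → (-9, 3); (-7, -4) → (-3, -4); (-6, 2) → (-8, 2); (-9, -3) → (-6, -3); (-10, -2) → (-8, -2)
T4 translate by (5, -5): (-9, 3) → (-4, -2); (-3, -4) → (2, -9); (-8, 2) → (-3, -3); (-6, -3) → (-1, -8); (-8, -2) → (-3, -7)
T5 shear: x ← x + 1/2·y: (-4, -2) → (-5, -2); (2, -9) → (-5/2, -9); (-3, -3) → (-9/2, -3); (-1, -8) → (-5, -8); (-3, -7) → (-13/2, -7)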